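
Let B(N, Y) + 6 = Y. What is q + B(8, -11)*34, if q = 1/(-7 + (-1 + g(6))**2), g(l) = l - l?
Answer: -3469/6 ≈ -578.17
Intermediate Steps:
g(l) = 0
B(N, Y) = -6 + Y
q = -1/6 (q = 1/(-7 + (-1 + 0)**2) = 1/(-7 + (-1)**2) = 1/(-7 + 1) = 1/(-6) = -1/6 ≈ -0.16667)
q + B(8, -11)*34 = -1/6 + (-6 - 11)*34 = -1/6 - 17*34 = -1/6 - 578 = -3469/6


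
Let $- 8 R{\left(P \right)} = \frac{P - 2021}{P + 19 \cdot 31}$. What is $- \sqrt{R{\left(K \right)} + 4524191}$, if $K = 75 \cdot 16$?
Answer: $- \frac{3 \sqrt{25741810643746}}{7156} \approx -2127.0$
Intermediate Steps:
$K = 1200$
$R{\left(P \right)} = - \frac{-2021 + P}{8 \left(589 + P\right)}$ ($R{\left(P \right)} = - \frac{\left(P - 2021\right) \frac{1}{P + 19 \cdot 31}}{8} = - \frac{\left(-2021 + P\right) \frac{1}{P + 589}}{8} = - \frac{\left(-2021 + P\right) \frac{1}{589 + P}}{8} = - \frac{\frac{1}{589 + P} \left(-2021 + P\right)}{8} = - \frac{-2021 + P}{8 \left(589 + P\right)}$)
$- \sqrt{R{\left(K \right)} + 4524191} = - \sqrt{\frac{2021 - 1200}{8 \left(589 + 1200\right)} + 4524191} = - \sqrt{\frac{2021 - 1200}{8 \cdot 1789} + 4524191} = - \sqrt{\frac{1}{8} \cdot \frac{1}{1789} \cdot 821 + 4524191} = - \sqrt{\frac{821}{14312} + 4524191} = - \sqrt{\frac{64750222413}{14312}} = - \frac{3 \sqrt{25741810643746}}{7156}$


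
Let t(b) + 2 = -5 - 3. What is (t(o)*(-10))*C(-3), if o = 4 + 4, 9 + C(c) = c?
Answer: -1200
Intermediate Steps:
C(c) = -9 + c
o = 8
t(b) = -10 (t(b) = -2 + (-5 - 3) = -2 - 8 = -10)
(t(o)*(-10))*C(-3) = (-10*(-10))*(-9 - 3) = 100*(-12) = -1200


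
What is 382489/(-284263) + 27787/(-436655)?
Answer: -174914550276/124124860265 ≈ -1.4092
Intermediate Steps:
382489/(-284263) + 27787/(-436655) = 382489*(-1/284263) + 27787*(-1/436655) = -382489/284263 - 27787/436655 = -174914550276/124124860265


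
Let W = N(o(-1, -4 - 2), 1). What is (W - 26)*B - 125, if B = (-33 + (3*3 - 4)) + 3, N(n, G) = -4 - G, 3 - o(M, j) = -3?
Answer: 650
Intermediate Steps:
o(M, j) = 6 (o(M, j) = 3 - 1*(-3) = 3 + 3 = 6)
W = -5 (W = -4 - 1*1 = -4 - 1 = -5)
B = -25 (B = (-33 + (9 - 4)) + 3 = (-33 + 5) + 3 = -28 + 3 = -25)
(W - 26)*B - 125 = (-5 - 26)*(-25) - 125 = -31*(-25) - 125 = 775 - 125 = 650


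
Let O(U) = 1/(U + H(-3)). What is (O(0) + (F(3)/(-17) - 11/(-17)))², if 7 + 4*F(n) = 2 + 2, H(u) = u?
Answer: 5329/41616 ≈ 0.12805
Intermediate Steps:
F(n) = -¾ (F(n) = -7/4 + (2 + 2)/4 = -7/4 + (¼)*4 = -7/4 + 1 = -¾)
O(U) = 1/(-3 + U) (O(U) = 1/(U - 3) = 1/(-3 + U))
(O(0) + (F(3)/(-17) - 11/(-17)))² = (1/(-3 + 0) + (-¾/(-17) - 11/(-17)))² = (1/(-3) + (-¾*(-1/17) - 11*(-1/17)))² = (-⅓ + (3/68 + 11/17))² = (-⅓ + 47/68)² = (73/204)² = 5329/41616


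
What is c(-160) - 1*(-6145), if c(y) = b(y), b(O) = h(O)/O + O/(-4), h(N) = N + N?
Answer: 6187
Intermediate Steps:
h(N) = 2*N
b(O) = 2 - O/4 (b(O) = (2*O)/O + O/(-4) = 2 + O*(-1/4) = 2 - O/4)
c(y) = 2 - y/4
c(-160) - 1*(-6145) = (2 - 1/4*(-160)) - 1*(-6145) = (2 + 40) + 6145 = 42 + 6145 = 6187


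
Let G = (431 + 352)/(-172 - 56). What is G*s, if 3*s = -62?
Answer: 2697/38 ≈ 70.974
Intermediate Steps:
G = -261/76 (G = 783/(-228) = 783*(-1/228) = -261/76 ≈ -3.4342)
s = -62/3 (s = (1/3)*(-62) = -62/3 ≈ -20.667)
G*s = -261/76*(-62/3) = 2697/38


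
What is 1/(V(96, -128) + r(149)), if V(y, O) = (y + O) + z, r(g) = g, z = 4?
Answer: 1/121 ≈ 0.0082645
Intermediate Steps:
V(y, O) = 4 + O + y (V(y, O) = (y + O) + 4 = (O + y) + 4 = 4 + O + y)
1/(V(96, -128) + r(149)) = 1/((4 - 128 + 96) + 149) = 1/(-28 + 149) = 1/121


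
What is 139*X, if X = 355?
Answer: 49345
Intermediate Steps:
139*X = 139*355 = 49345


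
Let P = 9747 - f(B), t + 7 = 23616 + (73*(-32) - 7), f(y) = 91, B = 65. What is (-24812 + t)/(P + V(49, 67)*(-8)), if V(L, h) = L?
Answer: -591/1544 ≈ -0.38277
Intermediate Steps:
t = 21266 (t = -7 + (23616 + (73*(-32) - 7)) = -7 + (23616 + (-2336 - 7)) = -7 + (23616 - 2343) = -7 + 21273 = 21266)
P = 9656 (P = 9747 - 1*91 = 9747 - 91 = 9656)
(-24812 + t)/(P + V(49, 67)*(-8)) = (-24812 + 21266)/(9656 + 49*(-8)) = -3546/(9656 - 392) = -3546/9264 = -3546*1/9264 = -591/1544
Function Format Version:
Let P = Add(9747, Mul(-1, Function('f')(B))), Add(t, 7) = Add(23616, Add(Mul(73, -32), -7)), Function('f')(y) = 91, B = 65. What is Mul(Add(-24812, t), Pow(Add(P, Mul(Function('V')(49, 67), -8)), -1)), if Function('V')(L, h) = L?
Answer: Rational(-591, 1544) ≈ -0.38277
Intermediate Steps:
t = 21266 (t = Add(-7, Add(23616, Add(Mul(73, -32), -7))) = Add(-7, Add(23616, Add(-2336, -7))) = Add(-7, Add(23616, -2343)) = Add(-7, 21273) = 21266)
P = 9656 (P = Add(9747, Mul(-1, 91)) = Add(9747, -91) = 9656)
Mul(Add(-24812, t), Pow(Add(P, Mul(Function('V')(49, 67), -8)), -1)) = Mul(Add(-24812, 21266), Pow(Add(9656, Mul(49, -8)), -1)) = Mul(-3546, Pow(Add(9656, -392), -1)) = Mul(-3546, Pow(9264, -1)) = Mul(-3546, Rational(1, 9264)) = Rational(-591, 1544)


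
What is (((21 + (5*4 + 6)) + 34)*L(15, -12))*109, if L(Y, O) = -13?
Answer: -114777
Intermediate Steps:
(((21 + (5*4 + 6)) + 34)*L(15, -12))*109 = (((21 + (5*4 + 6)) + 34)*(-13))*109 = (((21 + (20 + 6)) + 34)*(-13))*109 = (((21 + 26) + 34)*(-13))*109 = ((47 + 34)*(-13))*109 = (81*(-13))*109 = -1053*109 = -114777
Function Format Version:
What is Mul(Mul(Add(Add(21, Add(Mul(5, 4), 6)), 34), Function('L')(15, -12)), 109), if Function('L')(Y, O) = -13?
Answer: -114777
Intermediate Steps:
Mul(Mul(Add(Add(21, Add(Mul(5, 4), 6)), 34), Function('L')(15, -12)), 109) = Mul(Mul(Add(Add(21, Add(Mul(5, 4), 6)), 34), -13), 109) = Mul(Mul(Add(Add(21, Add(20, 6)), 34), -13), 109) = Mul(Mul(Add(Add(21, 26), 34), -13), 109) = Mul(Mul(Add(47, 34), -13), 109) = Mul(Mul(81, -13), 109) = Mul(-1053, 109) = -114777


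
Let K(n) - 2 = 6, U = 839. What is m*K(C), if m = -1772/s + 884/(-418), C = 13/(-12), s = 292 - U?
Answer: 1028592/114323 ≈ 8.9972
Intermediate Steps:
s = -547 (s = 292 - 1*839 = 292 - 839 = -547)
C = -13/12 (C = 13*(-1/12) = -13/12 ≈ -1.0833)
K(n) = 8 (K(n) = 2 + 6 = 8)
m = 128574/114323 (m = -1772/(-547) + 884/(-418) = -1772*(-1/547) + 884*(-1/418) = 1772/547 - 442/209 = 128574/114323 ≈ 1.1247)
m*K(C) = (128574/114323)*8 = 1028592/114323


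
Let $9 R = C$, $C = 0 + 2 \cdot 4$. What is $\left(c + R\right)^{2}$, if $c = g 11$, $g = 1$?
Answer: $\frac{11449}{81} \approx 141.35$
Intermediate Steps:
$C = 8$ ($C = 0 + 8 = 8$)
$R = \frac{8}{9}$ ($R = \frac{1}{9} \cdot 8 = \frac{8}{9} \approx 0.88889$)
$c = 11$ ($c = 1 \cdot 11 = 11$)
$\left(c + R\right)^{2} = \left(11 + \frac{8}{9}\right)^{2} = \left(\frac{107}{9}\right)^{2} = \frac{11449}{81}$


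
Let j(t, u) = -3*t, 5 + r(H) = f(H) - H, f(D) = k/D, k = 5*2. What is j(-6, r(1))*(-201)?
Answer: -3618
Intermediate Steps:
k = 10
f(D) = 10/D
r(H) = -5 - H + 10/H (r(H) = -5 + (10/H - H) = -5 + (-H + 10/H) = -5 - H + 10/H)
j(-6, r(1))*(-201) = -3*(-6)*(-201) = 18*(-201) = -3618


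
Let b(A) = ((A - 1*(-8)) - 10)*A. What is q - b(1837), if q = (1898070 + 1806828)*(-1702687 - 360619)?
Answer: -7644341643683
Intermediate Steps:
q = -7644338272788 (q = 3704898*(-2063306) = -7644338272788)
b(A) = A*(-2 + A) (b(A) = ((A + 8) - 10)*A = ((8 + A) - 10)*A = (-2 + A)*A = A*(-2 + A))
q - b(1837) = -7644338272788 - 1837*(-2 + 1837) = -7644338272788 - 1837*1835 = -7644338272788 - 1*3370895 = -7644338272788 - 3370895 = -7644341643683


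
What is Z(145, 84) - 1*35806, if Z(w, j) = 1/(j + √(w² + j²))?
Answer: -752821234/21025 + √28081/21025 ≈ -35806.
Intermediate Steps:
Z(w, j) = 1/(j + √(j² + w²))
Z(145, 84) - 1*35806 = 1/(84 + √(84² + 145²)) - 1*35806 = 1/(84 + √(7056 + 21025)) - 35806 = 1/(84 + √28081) - 35806 = -35806 + 1/(84 + √28081)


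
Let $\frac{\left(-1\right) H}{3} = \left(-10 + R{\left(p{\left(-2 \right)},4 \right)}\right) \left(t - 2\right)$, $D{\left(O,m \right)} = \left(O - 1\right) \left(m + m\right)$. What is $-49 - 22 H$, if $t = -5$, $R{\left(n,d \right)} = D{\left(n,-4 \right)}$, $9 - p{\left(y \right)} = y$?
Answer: $41531$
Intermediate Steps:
$p{\left(y \right)} = 9 - y$
$D{\left(O,m \right)} = 2 m \left(-1 + O\right)$ ($D{\left(O,m \right)} = \left(-1 + O\right) 2 m = 2 m \left(-1 + O\right)$)
$R{\left(n,d \right)} = 8 - 8 n$ ($R{\left(n,d \right)} = 2 \left(-4\right) \left(-1 + n\right) = 8 - 8 n$)
$H = -1890$ ($H = - 3 \left(-10 + \left(8 - 8 \left(9 - -2\right)\right)\right) \left(-5 - 2\right) = - 3 \left(-10 + \left(8 - 8 \left(9 + 2\right)\right)\right) \left(-7\right) = - 3 \left(-10 + \left(8 - 88\right)\right) \left(-7\right) = - 3 \left(-10 - 80\right) \left(-7\right) = - 3 \left(\left(-90\right) \left(-7\right)\right) = \left(-3\right) 630 = -1890$)
$-49 - 22 H = -49 - -41580 = -49 + 41580 = 41531$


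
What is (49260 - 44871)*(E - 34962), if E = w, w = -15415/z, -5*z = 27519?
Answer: -1407467742989/9173 ≈ -1.5344e+8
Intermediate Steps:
z = -27519/5 (z = -⅕*27519 = -27519/5 ≈ -5503.8)
w = 77075/27519 (w = -15415/(-27519/5) = -15415*(-5/27519) = 77075/27519 ≈ 2.8008)
E = 77075/27519 ≈ 2.8008
(49260 - 44871)*(E - 34962) = (49260 - 44871)*(77075/27519 - 34962) = 4389*(-962042203/27519) = -1407467742989/9173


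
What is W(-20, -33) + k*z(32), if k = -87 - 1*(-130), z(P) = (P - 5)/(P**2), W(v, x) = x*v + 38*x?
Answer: -607095/1024 ≈ -592.87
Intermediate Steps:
W(v, x) = 38*x + v*x (W(v, x) = v*x + 38*x = 38*x + v*x)
z(P) = (-5 + P)/P**2
k = 43 (k = -87 + 130 = 43)
W(-20, -33) + k*z(32) = -33*(38 - 20) + 43*((-5 + 32)/32**2) = -33*18 + 43*((1/1024)*27) = -594 + 43*(27/1024) = -594 + 1161/1024 = -607095/1024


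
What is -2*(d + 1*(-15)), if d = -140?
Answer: 310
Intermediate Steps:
-2*(d + 1*(-15)) = -2*(-140 + 1*(-15)) = -2*(-140 - 15) = -2*(-155) = 310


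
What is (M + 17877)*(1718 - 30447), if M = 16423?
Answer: -985404700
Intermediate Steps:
(M + 17877)*(1718 - 30447) = (16423 + 17877)*(1718 - 30447) = 34300*(-28729) = -985404700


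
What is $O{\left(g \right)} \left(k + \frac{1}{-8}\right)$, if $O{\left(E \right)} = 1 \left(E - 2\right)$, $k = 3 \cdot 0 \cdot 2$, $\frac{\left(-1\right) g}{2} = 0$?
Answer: $\frac{1}{4} \approx 0.25$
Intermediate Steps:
$g = 0$ ($g = \left(-2\right) 0 = 0$)
$k = 0$ ($k = 0 \cdot 2 = 0$)
$O{\left(E \right)} = -2 + E$ ($O{\left(E \right)} = 1 \left(-2 + E\right) = -2 + E$)
$O{\left(g \right)} \left(k + \frac{1}{-8}\right) = \left(-2 + 0\right) \left(0 + \frac{1}{-8}\right) = - 2 \left(0 - \frac{1}{8}\right) = \left(-2\right) \left(- \frac{1}{8}\right) = \frac{1}{4}$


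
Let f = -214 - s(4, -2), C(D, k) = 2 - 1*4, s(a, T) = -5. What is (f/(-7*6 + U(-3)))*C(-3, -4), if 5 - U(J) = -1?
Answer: -209/18 ≈ -11.611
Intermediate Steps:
U(J) = 6 (U(J) = 5 - 1*(-1) = 5 + 1 = 6)
C(D, k) = -2 (C(D, k) = 2 - 4 = -2)
f = -209 (f = -214 - 1*(-5) = -214 + 5 = -209)
(f/(-7*6 + U(-3)))*C(-3, -4) = -209/(-7*6 + 6)*(-2) = -209/(-42 + 6)*(-2) = -209/(-36)*(-2) = -209*(-1/36)*(-2) = (209/36)*(-2) = -209/18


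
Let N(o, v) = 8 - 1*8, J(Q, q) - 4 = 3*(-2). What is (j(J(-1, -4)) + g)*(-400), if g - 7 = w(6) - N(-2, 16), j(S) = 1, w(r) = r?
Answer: -5600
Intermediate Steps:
J(Q, q) = -2 (J(Q, q) = 4 + 3*(-2) = 4 - 6 = -2)
N(o, v) = 0 (N(o, v) = 8 - 8 = 0)
g = 13 (g = 7 + (6 - 1*0) = 7 + (6 + 0) = 7 + 6 = 13)
(j(J(-1, -4)) + g)*(-400) = (1 + 13)*(-400) = 14*(-400) = -5600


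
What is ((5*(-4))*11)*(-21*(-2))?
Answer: -9240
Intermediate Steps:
((5*(-4))*11)*(-21*(-2)) = -20*11*42 = -220*42 = -9240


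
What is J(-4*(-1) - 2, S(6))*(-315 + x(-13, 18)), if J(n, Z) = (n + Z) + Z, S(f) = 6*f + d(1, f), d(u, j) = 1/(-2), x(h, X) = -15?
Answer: -24090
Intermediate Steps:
d(u, j) = -½
S(f) = -½ + 6*f (S(f) = 6*f - ½ = -½ + 6*f)
J(n, Z) = n + 2*Z (J(n, Z) = (Z + n) + Z = n + 2*Z)
J(-4*(-1) - 2, S(6))*(-315 + x(-13, 18)) = ((-4*(-1) - 2) + 2*(-½ + 6*6))*(-315 - 15) = ((4 - 2) + 2*(-½ + 36))*(-330) = (2 + 2*(71/2))*(-330) = (2 + 71)*(-330) = 73*(-330) = -24090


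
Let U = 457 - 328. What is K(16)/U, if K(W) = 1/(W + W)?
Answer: 1/4128 ≈ 0.00024225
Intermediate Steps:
K(W) = 1/(2*W)
U = 129
K(16)/U = ((1/2)/16)/129 = ((1/2)*(1/16))*(1/129) = (1/32)*(1/129) = 1/4128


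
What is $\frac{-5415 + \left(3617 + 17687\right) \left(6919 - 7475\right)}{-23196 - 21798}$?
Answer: $\frac{11850439}{44994} \approx 263.38$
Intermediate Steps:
$\frac{-5415 + \left(3617 + 17687\right) \left(6919 - 7475\right)}{-23196 - 21798} = \frac{-5415 + 21304 \left(-556\right)}{-23196 + \left(-23875 + 2077\right)} = \frac{-5415 - 11845024}{-23196 - 21798} = - \frac{11850439}{-44994} = \left(-11850439\right) \left(- \frac{1}{44994}\right) = \frac{11850439}{44994}$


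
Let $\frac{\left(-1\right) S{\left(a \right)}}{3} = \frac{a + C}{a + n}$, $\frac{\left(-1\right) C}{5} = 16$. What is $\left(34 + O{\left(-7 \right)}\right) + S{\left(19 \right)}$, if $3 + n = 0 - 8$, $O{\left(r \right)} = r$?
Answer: $\frac{399}{8} \approx 49.875$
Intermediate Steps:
$C = -80$ ($C = \left(-5\right) 16 = -80$)
$n = -11$ ($n = -3 + \left(0 - 8\right) = -3 - 8 = -11$)
$S{\left(a \right)} = - \frac{3 \left(-80 + a\right)}{-11 + a}$ ($S{\left(a \right)} = - 3 \frac{a - 80}{a - 11} = - 3 \frac{-80 + a}{-11 + a} = - \frac{3 \left(-80 + a\right)}{-11 + a}$)
$\left(34 + O{\left(-7 \right)}\right) + S{\left(19 \right)} = \left(34 - 7\right) + \frac{3 \left(80 - 19\right)}{-11 + 19} = 27 + \frac{3 \left(80 - 19\right)}{8} = 27 + 3 \cdot \frac{1}{8} \cdot 61 = 27 + \frac{183}{8} = \frac{399}{8}$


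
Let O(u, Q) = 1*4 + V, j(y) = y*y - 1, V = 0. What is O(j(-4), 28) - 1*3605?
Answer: -3601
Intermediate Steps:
j(y) = -1 + y² (j(y) = y² - 1 = -1 + y²)
O(u, Q) = 4 (O(u, Q) = 1*4 + 0 = 4 + 0 = 4)
O(j(-4), 28) - 1*3605 = 4 - 1*3605 = 4 - 3605 = -3601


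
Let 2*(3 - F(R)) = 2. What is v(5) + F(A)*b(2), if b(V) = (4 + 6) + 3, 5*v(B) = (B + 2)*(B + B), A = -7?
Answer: 40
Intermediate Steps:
F(R) = 2 (F(R) = 3 - ½*2 = 3 - 1 = 2)
v(B) = 2*B*(2 + B)/5 (v(B) = ((B + 2)*(B + B))/5 = ((2 + B)*(2*B))/5 = (2*B*(2 + B))/5 = 2*B*(2 + B)/5)
b(V) = 13 (b(V) = 10 + 3 = 13)
v(5) + F(A)*b(2) = (⅖)*5*(2 + 5) + 2*13 = (⅖)*5*7 + 26 = 14 + 26 = 40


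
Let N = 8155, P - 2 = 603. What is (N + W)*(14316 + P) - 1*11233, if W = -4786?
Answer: 50257616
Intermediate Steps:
P = 605 (P = 2 + 603 = 605)
(N + W)*(14316 + P) - 1*11233 = (8155 - 4786)*(14316 + 605) - 1*11233 = 3369*14921 - 11233 = 50268849 - 11233 = 50257616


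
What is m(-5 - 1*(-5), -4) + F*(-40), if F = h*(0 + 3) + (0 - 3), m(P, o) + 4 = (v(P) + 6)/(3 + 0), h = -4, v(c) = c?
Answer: 598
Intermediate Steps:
m(P, o) = -2 + P/3 (m(P, o) = -4 + (P + 6)/(3 + 0) = -4 + (6 + P)/3 = -4 + (6 + P)*(1/3) = -4 + (2 + P/3) = -2 + P/3)
F = -15 (F = -4*(0 + 3) + (0 - 3) = -4*3 - 3 = -12 - 3 = -15)
m(-5 - 1*(-5), -4) + F*(-40) = (-2 + (-5 - 1*(-5))/3) - 15*(-40) = (-2 + (-5 + 5)/3) + 600 = (-2 + (1/3)*0) + 600 = (-2 + 0) + 600 = -2 + 600 = 598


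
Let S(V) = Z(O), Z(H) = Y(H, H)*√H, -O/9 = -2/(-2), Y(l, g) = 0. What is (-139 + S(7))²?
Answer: 19321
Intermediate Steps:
O = -9 (O = -(-18)/(-2) = -(-18)*(-1)/2 = -9*1 = -9)
Z(H) = 0 (Z(H) = 0*√H = 0)
S(V) = 0
(-139 + S(7))² = (-139 + 0)² = (-139)² = 19321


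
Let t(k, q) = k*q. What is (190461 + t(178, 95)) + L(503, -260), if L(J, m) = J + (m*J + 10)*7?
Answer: -707516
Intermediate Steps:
L(J, m) = 70 + J + 7*J*m (L(J, m) = J + (J*m + 10)*7 = J + (10 + J*m)*7 = J + (70 + 7*J*m) = 70 + J + 7*J*m)
(190461 + t(178, 95)) + L(503, -260) = (190461 + 178*95) + (70 + 503 + 7*503*(-260)) = (190461 + 16910) + (70 + 503 - 915460) = 207371 - 914887 = -707516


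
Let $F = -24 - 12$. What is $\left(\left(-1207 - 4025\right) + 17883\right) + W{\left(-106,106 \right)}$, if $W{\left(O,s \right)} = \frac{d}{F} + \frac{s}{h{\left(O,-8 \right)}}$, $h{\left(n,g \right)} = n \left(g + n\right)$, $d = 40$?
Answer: $\frac{4326265}{342} \approx 12650.0$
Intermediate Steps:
$F = -36$ ($F = -24 - 12 = -36$)
$W{\left(O,s \right)} = - \frac{10}{9} + \frac{s}{O \left(-8 + O\right)}$ ($W{\left(O,s \right)} = \frac{40}{-36} + \frac{s}{O \left(-8 + O\right)} = 40 \left(- \frac{1}{36}\right) + s \frac{1}{O \left(-8 + O\right)} = - \frac{10}{9} + \frac{s}{O \left(-8 + O\right)}$)
$\left(\left(-1207 - 4025\right) + 17883\right) + W{\left(-106,106 \right)} = \left(\left(-1207 - 4025\right) + 17883\right) + \frac{106 - - \frac{1060 \left(-8 - 106\right)}{9}}{\left(-106\right) \left(-8 - 106\right)} = \left(-5232 + 17883\right) - \frac{106 - \left(- \frac{1060}{9}\right) \left(-114\right)}{106 \left(-114\right)} = 12651 - - \frac{106 - \frac{40280}{3}}{12084} = 12651 - \left(- \frac{1}{12084}\right) \left(- \frac{39962}{3}\right) = 12651 - \frac{377}{342} = \frac{4326265}{342}$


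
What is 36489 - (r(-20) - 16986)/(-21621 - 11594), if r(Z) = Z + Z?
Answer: 1211965109/33215 ≈ 36489.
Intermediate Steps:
r(Z) = 2*Z
36489 - (r(-20) - 16986)/(-21621 - 11594) = 36489 - (2*(-20) - 16986)/(-21621 - 11594) = 36489 - (-40 - 16986)/(-33215) = 36489 - (-17026)*(-1)/33215 = 36489 - 1*17026/33215 = 36489 - 17026/33215 = 1211965109/33215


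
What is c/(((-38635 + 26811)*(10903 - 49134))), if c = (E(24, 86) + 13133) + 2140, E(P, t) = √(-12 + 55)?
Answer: 15273/452043344 + √43/452043344 ≈ 3.3801e-5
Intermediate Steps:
E(P, t) = √43
c = 15273 + √43 (c = (√43 + 13133) + 2140 = (13133 + √43) + 2140 = 15273 + √43 ≈ 15280.)
c/(((-38635 + 26811)*(10903 - 49134))) = (15273 + √43)/(((-38635 + 26811)*(10903 - 49134))) = (15273 + √43)/((-11824*(-38231))) = (15273 + √43)/452043344 = (15273 + √43)*(1/452043344) = 15273/452043344 + √43/452043344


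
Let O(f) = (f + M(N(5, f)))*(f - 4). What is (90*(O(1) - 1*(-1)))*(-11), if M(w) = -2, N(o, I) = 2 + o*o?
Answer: -3960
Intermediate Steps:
N(o, I) = 2 + o²
O(f) = (-4 + f)*(-2 + f) (O(f) = (f - 2)*(f - 4) = (-2 + f)*(-4 + f) = (-4 + f)*(-2 + f))
(90*(O(1) - 1*(-1)))*(-11) = (90*((8 + 1² - 6*1) - 1*(-1)))*(-11) = (90*((8 + 1 - 6) + 1))*(-11) = (90*(3 + 1))*(-11) = (90*4)*(-11) = 360*(-11) = -3960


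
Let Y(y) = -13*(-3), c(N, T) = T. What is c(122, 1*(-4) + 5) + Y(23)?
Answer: 40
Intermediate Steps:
Y(y) = 39
c(122, 1*(-4) + 5) + Y(23) = (1*(-4) + 5) + 39 = (-4 + 5) + 39 = 1 + 39 = 40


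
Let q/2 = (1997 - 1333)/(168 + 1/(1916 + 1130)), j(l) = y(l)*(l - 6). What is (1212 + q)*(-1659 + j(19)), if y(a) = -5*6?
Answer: -1279110043164/511729 ≈ -2.4996e+6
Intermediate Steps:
y(a) = -30
j(l) = 180 - 30*l (j(l) = -30*(l - 6) = -30*(-6 + l) = 180 - 30*l)
q = 4045088/511729 (q = 2*((1997 - 1333)/(168 + 1/(1916 + 1130))) = 2*(664/(168 + 1/3046)) = 2*(664/(511729/3046)) = 2*(664*(3046/511729)) = 2*(2022544/511729) = 4045088/511729 ≈ 7.9047)
(1212 + q)*(-1659 + j(19)) = (1212 + 4045088/511729)*(-1659 + (180 - 30*19)) = 624260636*(-1659 + (180 - 570))/511729 = 624260636*(-1659 - 390)/511729 = (624260636/511729)*(-2049) = -1279110043164/511729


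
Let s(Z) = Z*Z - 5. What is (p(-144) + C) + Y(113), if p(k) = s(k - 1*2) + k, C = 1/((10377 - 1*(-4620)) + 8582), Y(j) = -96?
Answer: 496833110/23579 ≈ 21071.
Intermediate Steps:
s(Z) = -5 + Z**2 (s(Z) = Z**2 - 5 = -5 + Z**2)
C = 1/23579 (C = 1/((10377 + 4620) + 8582) = 1/(14997 + 8582) = 1/23579 ≈ 4.2411e-5)
p(k) = -5 + k + (-2 + k)**2 (p(k) = (-5 + (k - 1*2)**2) + k = (-5 + (k - 2)**2) + k = (-5 + (-2 + k)**2) + k = -5 + k + (-2 + k)**2)
(p(-144) + C) + Y(113) = ((-5 - 144 + (-2 - 144)**2) + 1/23579) - 96 = ((-5 - 144 + (-146)**2) + 1/23579) - 96 = ((-5 - 144 + 21316) + 1/23579) - 96 = (21167 + 1/23579) - 96 = 499096694/23579 - 96 = 496833110/23579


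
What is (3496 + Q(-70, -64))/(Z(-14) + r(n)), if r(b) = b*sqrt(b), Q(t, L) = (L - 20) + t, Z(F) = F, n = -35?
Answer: -2228/2051 + 5570*I*sqrt(35)/2051 ≈ -1.0863 + 16.067*I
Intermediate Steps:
Q(t, L) = -20 + L + t (Q(t, L) = (-20 + L) + t = -20 + L + t)
r(b) = b**(3/2)
(3496 + Q(-70, -64))/(Z(-14) + r(n)) = (3496 + (-20 - 64 - 70))/(-14 + (-35)**(3/2)) = (3496 - 154)/(-14 - 35*I*sqrt(35)) = 3342/(-14 - 35*I*sqrt(35))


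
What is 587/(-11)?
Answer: -587/11 ≈ -53.364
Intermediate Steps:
587/(-11) = -1/11*587 = -587/11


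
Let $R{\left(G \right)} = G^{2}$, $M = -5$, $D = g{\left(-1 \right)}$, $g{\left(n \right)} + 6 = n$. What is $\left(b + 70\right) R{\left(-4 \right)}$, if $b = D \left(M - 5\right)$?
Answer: $2240$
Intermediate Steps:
$g{\left(n \right)} = -6 + n$
$D = -7$ ($D = -6 - 1 = -7$)
$b = 70$ ($b = - 7 \left(-5 - 5\right) = \left(-7\right) \left(-10\right) = 70$)
$\left(b + 70\right) R{\left(-4 \right)} = \left(70 + 70\right) \left(-4\right)^{2} = 140 \cdot 16 = 2240$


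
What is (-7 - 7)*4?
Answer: -56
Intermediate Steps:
(-7 - 7)*4 = -14*4 = -56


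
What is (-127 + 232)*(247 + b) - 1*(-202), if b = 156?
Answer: 42517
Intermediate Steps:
(-127 + 232)*(247 + b) - 1*(-202) = (-127 + 232)*(247 + 156) - 1*(-202) = 105*403 + 202 = 42315 + 202 = 42517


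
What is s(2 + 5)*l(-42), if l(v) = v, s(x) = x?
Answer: -294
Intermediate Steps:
s(2 + 5)*l(-42) = (2 + 5)*(-42) = 7*(-42) = -294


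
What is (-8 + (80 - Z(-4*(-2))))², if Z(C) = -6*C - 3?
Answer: 15129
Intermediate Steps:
Z(C) = -3 - 6*C
(-8 + (80 - Z(-4*(-2))))² = (-8 + (80 - (-3 - (-24)*(-2))))² = (-8 + (80 - (-3 - 6*8)))² = (-8 + (80 - (-3 - 48)))² = (-8 + (80 - 1*(-51)))² = (-8 + (80 + 51))² = (-8 + 131)² = 123² = 15129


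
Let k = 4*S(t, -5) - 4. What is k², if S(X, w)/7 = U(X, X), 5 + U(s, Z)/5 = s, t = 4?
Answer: 20736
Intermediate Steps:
U(s, Z) = -25 + 5*s
S(X, w) = -175 + 35*X (S(X, w) = 7*(-25 + 5*X) = -175 + 35*X)
k = -144 (k = 4*(-175 + 35*4) - 4 = 4*(-175 + 140) - 4 = 4*(-35) - 4 = -140 - 4 = -144)
k² = (-144)² = 20736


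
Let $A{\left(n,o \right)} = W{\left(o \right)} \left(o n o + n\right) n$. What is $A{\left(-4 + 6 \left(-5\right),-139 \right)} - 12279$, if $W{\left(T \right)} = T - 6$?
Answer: $-3238765919$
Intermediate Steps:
$W{\left(T \right)} = -6 + T$ ($W{\left(T \right)} = T - 6 = -6 + T$)
$A{\left(n,o \right)} = n \left(-6 + o\right) \left(n + n o^{2}\right)$ ($A{\left(n,o \right)} = \left(-6 + o\right) \left(o n o + n\right) n = \left(-6 + o\right) \left(n o o + n\right) n = \left(-6 + o\right) \left(n o^{2} + n\right) n = \left(-6 + o\right) \left(n + n o^{2}\right) n = n \left(-6 + o\right) \left(n + n o^{2}\right)$)
$A{\left(-4 + 6 \left(-5\right),-139 \right)} - 12279 = \left(-4 + 6 \left(-5\right)\right)^{2} \left(1 + \left(-139\right)^{2}\right) \left(-6 - 139\right) - 12279 = \left(-4 - 30\right)^{2} \left(1 + 19321\right) \left(-145\right) - 12279 = \left(-34\right)^{2} \cdot 19322 \left(-145\right) - 12279 = 1156 \cdot 19322 \left(-145\right) - 12279 = -3238753640 - 12279 = -3238765919$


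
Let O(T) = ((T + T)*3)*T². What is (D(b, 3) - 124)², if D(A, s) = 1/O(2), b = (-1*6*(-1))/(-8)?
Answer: 35414401/2304 ≈ 15371.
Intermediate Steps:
O(T) = 6*T³ (O(T) = ((2*T)*3)*T² = (6*T)*T² = 6*T³)
b = -¾ (b = -6*(-1)*(-⅛) = 6*(-⅛) = -¾ ≈ -0.75000)
D(A, s) = 1/48 (D(A, s) = 1/(6*2³) = 1/(6*8) = 1/48)
(D(b, 3) - 124)² = (1/48 - 124)² = (-5951/48)² = 35414401/2304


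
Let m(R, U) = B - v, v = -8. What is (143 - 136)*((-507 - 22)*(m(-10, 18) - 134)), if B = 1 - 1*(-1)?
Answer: 459172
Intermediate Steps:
B = 2 (B = 1 + 1 = 2)
m(R, U) = 10 (m(R, U) = 2 - 1*(-8) = 2 + 8 = 10)
(143 - 136)*((-507 - 22)*(m(-10, 18) - 134)) = (143 - 136)*((-507 - 22)*(10 - 134)) = 7*(-529*(-124)) = 7*65596 = 459172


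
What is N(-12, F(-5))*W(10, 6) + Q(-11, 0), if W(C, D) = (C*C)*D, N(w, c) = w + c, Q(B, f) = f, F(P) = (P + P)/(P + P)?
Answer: -6600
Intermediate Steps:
F(P) = 1 (F(P) = (2*P)/((2*P)) = (2*P)*(1/(2*P)) = 1)
N(w, c) = c + w
W(C, D) = D*C² (W(C, D) = C²*D = D*C²)
N(-12, F(-5))*W(10, 6) + Q(-11, 0) = (1 - 12)*(6*10²) + 0 = -66*100 + 0 = -11*600 + 0 = -6600 + 0 = -6600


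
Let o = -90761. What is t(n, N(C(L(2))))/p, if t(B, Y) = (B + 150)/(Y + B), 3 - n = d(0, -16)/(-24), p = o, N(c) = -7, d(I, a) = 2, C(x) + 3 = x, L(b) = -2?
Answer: 167/387797 ≈ 0.00043064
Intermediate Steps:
C(x) = -3 + x
p = -90761
n = 37/12 (n = 3 - 2/(-24) = 3 - 2*(-1)/24 = 3 - 1*(-1/12) = 3 + 1/12 = 37/12 ≈ 3.0833)
t(B, Y) = (150 + B)/(B + Y)
t(n, N(C(L(2))))/p = ((150 + 37/12)/(37/12 - 7))/(-90761) = ((1837/12)/(-47/12))*(-1/90761) = -12/47*1837/12*(-1/90761) = -1837/47*(-1/90761) = 167/387797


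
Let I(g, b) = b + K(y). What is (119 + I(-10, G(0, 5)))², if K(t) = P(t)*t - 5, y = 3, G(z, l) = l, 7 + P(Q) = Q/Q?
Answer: 10201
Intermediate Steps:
P(Q) = -6 (P(Q) = -7 + Q/Q = -7 + 1 = -6)
K(t) = -5 - 6*t (K(t) = -6*t - 5 = -5 - 6*t)
I(g, b) = -23 + b (I(g, b) = b + (-5 - 6*3) = b + (-5 - 18) = b - 23 = -23 + b)
(119 + I(-10, G(0, 5)))² = (119 + (-23 + 5))² = (119 - 18)² = 101² = 10201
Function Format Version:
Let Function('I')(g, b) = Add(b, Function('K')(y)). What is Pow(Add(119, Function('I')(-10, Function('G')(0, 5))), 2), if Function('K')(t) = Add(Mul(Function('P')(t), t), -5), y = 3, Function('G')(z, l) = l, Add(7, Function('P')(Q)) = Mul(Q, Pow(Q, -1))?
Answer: 10201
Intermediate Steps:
Function('P')(Q) = -6 (Function('P')(Q) = Add(-7, Mul(Q, Pow(Q, -1))) = Add(-7, 1) = -6)
Function('K')(t) = Add(-5, Mul(-6, t)) (Function('K')(t) = Add(Mul(-6, t), -5) = Add(-5, Mul(-6, t)))
Function('I')(g, b) = Add(-23, b) (Function('I')(g, b) = Add(b, Add(-5, Mul(-6, 3))) = Add(b, Add(-5, -18)) = Add(b, -23) = Add(-23, b))
Pow(Add(119, Function('I')(-10, Function('G')(0, 5))), 2) = Pow(Add(119, Add(-23, 5)), 2) = Pow(Add(119, -18), 2) = Pow(101, 2) = 10201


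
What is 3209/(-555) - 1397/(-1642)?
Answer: -4493843/911310 ≈ -4.9312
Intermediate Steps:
3209/(-555) - 1397/(-1642) = 3209*(-1/555) - 1397*(-1/1642) = -3209/555 + 1397/1642 = -4493843/911310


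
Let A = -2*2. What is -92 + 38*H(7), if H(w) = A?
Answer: -244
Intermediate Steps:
A = -4
H(w) = -4
-92 + 38*H(7) = -92 + 38*(-4) = -92 - 152 = -244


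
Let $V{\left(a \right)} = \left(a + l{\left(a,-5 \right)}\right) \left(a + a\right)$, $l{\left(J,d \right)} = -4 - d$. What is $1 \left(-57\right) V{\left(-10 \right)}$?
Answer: $-10260$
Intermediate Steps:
$V{\left(a \right)} = 2 a \left(1 + a\right)$ ($V{\left(a \right)} = \left(a - -1\right) \left(a + a\right) = \left(a + \left(-4 + 5\right)\right) 2 a = \left(a + 1\right) 2 a = \left(1 + a\right) 2 a = 2 a \left(1 + a\right)$)
$1 \left(-57\right) V{\left(-10 \right)} = 1 \left(-57\right) 2 \left(-10\right) \left(1 - 10\right) = - 57 \cdot 2 \left(-10\right) \left(-9\right) = \left(-57\right) 180 = -10260$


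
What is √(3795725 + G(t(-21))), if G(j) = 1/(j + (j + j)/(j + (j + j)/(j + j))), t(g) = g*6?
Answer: 5*√4051944931314/5166 ≈ 1948.3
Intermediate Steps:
t(g) = 6*g
G(j) = 1/(j + 2*j/(1 + j)) (G(j) = 1/(j + (2*j)/(j + (2*j)/((2*j)))) = 1/(j + (2*j)/(j + (2*j)*(1/(2*j)))) = 1/(j + (2*j)/(j + 1)) = 1/(j + (2*j)/(1 + j)) = 1/(j + 2*j/(1 + j)))
√(3795725 + G(t(-21))) = √(3795725 + (1 + 6*(-21))/(((6*(-21)))*(3 + 6*(-21)))) = √(3795725 + (1 - 126)/((-126)*(3 - 126))) = √(3795725 - 1/126*(-125)/(-123)) = √(3795725 - 1/126*(-1/123)*(-125)) = √(3795725 - 125/15498) = √(58826145925/15498) = 5*√4051944931314/5166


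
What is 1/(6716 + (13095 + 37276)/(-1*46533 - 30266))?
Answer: 76799/515731713 ≈ 0.00014891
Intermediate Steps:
1/(6716 + (13095 + 37276)/(-1*46533 - 30266)) = 1/(6716 + 50371/(-46533 - 30266)) = 1/(6716 + 50371/(-76799)) = 1/(6716 + 50371*(-1/76799)) = 1/(6716 - 50371/76799) = 1/(515731713/76799) = 76799/515731713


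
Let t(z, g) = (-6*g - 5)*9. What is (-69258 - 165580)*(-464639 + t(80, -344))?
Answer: 104763110504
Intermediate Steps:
t(z, g) = -45 - 54*g (t(z, g) = (-5 - 6*g)*9 = -45 - 54*g)
(-69258 - 165580)*(-464639 + t(80, -344)) = (-69258 - 165580)*(-464639 + (-45 - 54*(-344))) = -234838*(-464639 + (-45 + 18576)) = -234838*(-464639 + 18531) = -234838*(-446108) = 104763110504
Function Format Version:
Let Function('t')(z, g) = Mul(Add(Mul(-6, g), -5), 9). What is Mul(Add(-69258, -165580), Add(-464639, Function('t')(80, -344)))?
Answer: 104763110504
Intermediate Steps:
Function('t')(z, g) = Add(-45, Mul(-54, g)) (Function('t')(z, g) = Mul(Add(-5, Mul(-6, g)), 9) = Add(-45, Mul(-54, g)))
Mul(Add(-69258, -165580), Add(-464639, Function('t')(80, -344))) = Mul(Add(-69258, -165580), Add(-464639, Add(-45, Mul(-54, -344)))) = Mul(-234838, Add(-464639, Add(-45, 18576))) = Mul(-234838, Add(-464639, 18531)) = Mul(-234838, -446108) = 104763110504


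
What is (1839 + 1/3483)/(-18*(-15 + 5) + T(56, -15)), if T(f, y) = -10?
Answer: 3202619/296055 ≈ 10.818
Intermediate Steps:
(1839 + 1/3483)/(-18*(-15 + 5) + T(56, -15)) = (1839 + 1/3483)/(-18*(-15 + 5) - 10) = (1839 + 1/3483)/(-18*(-10) - 10) = 6405238/(3483*(180 - 10)) = (6405238/3483)/170 = (6405238/3483)*(1/170) = 3202619/296055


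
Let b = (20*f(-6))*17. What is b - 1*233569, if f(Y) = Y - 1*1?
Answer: -235949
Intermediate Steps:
f(Y) = -1 + Y (f(Y) = Y - 1 = -1 + Y)
b = -2380 (b = (20*(-1 - 6))*17 = (20*(-7))*17 = -140*17 = -2380)
b - 1*233569 = -2380 - 1*233569 = -2380 - 233569 = -235949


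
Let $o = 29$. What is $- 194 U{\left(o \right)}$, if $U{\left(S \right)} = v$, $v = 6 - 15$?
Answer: $1746$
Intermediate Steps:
$v = -9$ ($v = 6 - 15 = -9$)
$U{\left(S \right)} = -9$
$- 194 U{\left(o \right)} = \left(-194\right) \left(-9\right) = 1746$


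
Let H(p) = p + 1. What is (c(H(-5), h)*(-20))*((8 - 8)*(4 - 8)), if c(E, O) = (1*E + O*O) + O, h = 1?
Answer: 0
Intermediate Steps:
H(p) = 1 + p
c(E, O) = E + O + O² (c(E, O) = (E + O²) + O = E + O + O²)
(c(H(-5), h)*(-20))*((8 - 8)*(4 - 8)) = (((1 - 5) + 1 + 1²)*(-20))*((8 - 8)*(4 - 8)) = ((-4 + 1 + 1)*(-20))*(0*(-4)) = -2*(-20)*0 = 40*0 = 0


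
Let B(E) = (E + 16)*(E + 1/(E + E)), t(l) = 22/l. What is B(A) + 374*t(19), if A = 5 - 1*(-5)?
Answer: 131927/190 ≈ 694.35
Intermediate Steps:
A = 10 (A = 5 + 5 = 10)
B(E) = (16 + E)*(E + 1/(2*E))
B(A) + 374*t(19) = (½ + 10² + 8/10 + 16*10) + 374*(22/19) = (½ + 100 + 8*(⅒) + 160) + 374*(22*(1/19)) = (½ + 100 + ⅘ + 160) + 374*(22/19) = 2613/10 + 8228/19 = 131927/190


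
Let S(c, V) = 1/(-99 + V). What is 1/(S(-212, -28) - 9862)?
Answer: -127/1252475 ≈ -0.00010140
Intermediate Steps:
1/(S(-212, -28) - 9862) = 1/(1/(-99 - 28) - 9862) = 1/(1/(-127) - 9862) = 1/(-1/127 - 9862) = 1/(-1252475/127) = -127/1252475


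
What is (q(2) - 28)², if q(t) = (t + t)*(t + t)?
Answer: 144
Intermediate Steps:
q(t) = 4*t² (q(t) = (2*t)*(2*t) = 4*t²)
(q(2) - 28)² = (4*2² - 28)² = (4*4 - 28)² = (16 - 28)² = (-12)² = 144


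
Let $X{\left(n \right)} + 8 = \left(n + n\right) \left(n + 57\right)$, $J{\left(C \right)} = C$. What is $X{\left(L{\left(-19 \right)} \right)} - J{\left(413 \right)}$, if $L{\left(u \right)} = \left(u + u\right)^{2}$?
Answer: $4334467$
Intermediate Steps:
$L{\left(u \right)} = 4 u^{2}$ ($L{\left(u \right)} = \left(2 u\right)^{2} = 4 u^{2}$)
$X{\left(n \right)} = -8 + 2 n \left(57 + n\right)$ ($X{\left(n \right)} = -8 + \left(n + n\right) \left(n + 57\right) = -8 + 2 n \left(57 + n\right)$)
$X{\left(L{\left(-19 \right)} \right)} - J{\left(413 \right)} = \left(-8 + 2 \left(4 \left(-19\right)^{2}\right)^{2} + 114 \cdot 4 \left(-19\right)^{2}\right) - 413 = \left(-8 + 2 \left(4 \cdot 361\right)^{2} + 114 \cdot 4 \cdot 361\right) - 413 = \left(-8 + 2 \cdot 1444^{2} + 114 \cdot 1444\right) - 413 = \left(-8 + 2 \cdot 2085136 + 164616\right) - 413 = \left(-8 + 4170272 + 164616\right) - 413 = 4334880 - 413 = 4334467$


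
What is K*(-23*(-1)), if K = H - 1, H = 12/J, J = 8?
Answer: 23/2 ≈ 11.500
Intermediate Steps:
H = 3/2 (H = 12/8 = 12*(⅛) = 3/2 ≈ 1.5000)
K = ½ (K = 3/2 - 1 = ½ ≈ 0.50000)
K*(-23*(-1)) = (-23*(-1))/2 = (½)*23 = 23/2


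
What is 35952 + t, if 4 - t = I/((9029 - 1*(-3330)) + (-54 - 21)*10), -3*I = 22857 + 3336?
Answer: 417421935/11609 ≈ 35957.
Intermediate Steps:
I = -8731 (I = -(22857 + 3336)/3 = -1/3*26193 = -8731)
t = 55167/11609 (t = 4 - (-8731)/((9029 - 1*(-3330)) + (-54 - 21)*10) = 4 - (-8731)/((9029 + 3330) - 75*10) = 4 - (-8731)/(12359 - 750) = 4 - (-8731)/11609 = 4 - 1*(-8731/11609) = 4 + 8731/11609 = 55167/11609 ≈ 4.7521)
35952 + t = 35952 + 55167/11609 = 417421935/11609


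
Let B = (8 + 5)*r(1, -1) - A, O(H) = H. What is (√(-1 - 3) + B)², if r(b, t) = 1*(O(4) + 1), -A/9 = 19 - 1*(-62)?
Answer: 630432 + 3176*I ≈ 6.3043e+5 + 3176.0*I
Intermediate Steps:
A = -729 (A = -9*(19 - 1*(-62)) = -9*(19 + 62) = -9*81 = -729)
r(b, t) = 5 (r(b, t) = 1*(4 + 1) = 1*5 = 5)
B = 794 (B = (8 + 5)*5 - 1*(-729) = 13*5 + 729 = 65 + 729 = 794)
(√(-1 - 3) + B)² = (√(-1 - 3) + 794)² = (√(-4) + 794)² = (2*I + 794)² = (794 + 2*I)²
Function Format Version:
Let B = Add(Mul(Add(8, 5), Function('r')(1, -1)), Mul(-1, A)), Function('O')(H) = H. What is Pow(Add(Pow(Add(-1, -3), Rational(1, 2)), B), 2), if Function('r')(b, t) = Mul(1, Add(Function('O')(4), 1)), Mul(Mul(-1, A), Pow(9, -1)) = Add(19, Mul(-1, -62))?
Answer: Add(630432, Mul(3176, I)) ≈ Add(6.3043e+5, Mul(3176.0, I))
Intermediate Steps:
A = -729 (A = Mul(-9, Add(19, Mul(-1, -62))) = Mul(-9, Add(19, 62)) = Mul(-9, 81) = -729)
Function('r')(b, t) = 5 (Function('r')(b, t) = Mul(1, Add(4, 1)) = Mul(1, 5) = 5)
B = 794 (B = Add(Mul(Add(8, 5), 5), Mul(-1, -729)) = Add(Mul(13, 5), 729) = Add(65, 729) = 794)
Pow(Add(Pow(Add(-1, -3), Rational(1, 2)), B), 2) = Pow(Add(Pow(Add(-1, -3), Rational(1, 2)), 794), 2) = Pow(Add(Pow(-4, Rational(1, 2)), 794), 2) = Pow(Add(Mul(2, I), 794), 2) = Pow(Add(794, Mul(2, I)), 2)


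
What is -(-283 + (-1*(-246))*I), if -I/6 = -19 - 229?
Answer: -365765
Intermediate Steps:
I = 1488 (I = -6*(-19 - 229) = -6*(-248) = 1488)
-(-283 + (-1*(-246))*I) = -(-283 - 1*(-246)*1488) = -(-283 + 246*1488) = -(-283 + 366048) = -1*365765 = -365765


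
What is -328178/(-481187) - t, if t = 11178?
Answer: -5378380108/481187 ≈ -11177.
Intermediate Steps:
-328178/(-481187) - t = -328178/(-481187) - 1*11178 = -328178*(-1/481187) - 11178 = 328178/481187 - 11178 = -5378380108/481187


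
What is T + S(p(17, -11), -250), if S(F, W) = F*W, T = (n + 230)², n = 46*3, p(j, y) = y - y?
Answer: 135424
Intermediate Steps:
p(j, y) = 0
n = 138
T = 135424 (T = (138 + 230)² = 368² = 135424)
T + S(p(17, -11), -250) = 135424 + 0*(-250) = 135424 + 0 = 135424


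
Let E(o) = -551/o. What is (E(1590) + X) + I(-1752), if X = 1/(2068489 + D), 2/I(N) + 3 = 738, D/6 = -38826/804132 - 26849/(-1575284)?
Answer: -324944431638268186147/945102335699611346110 ≈ -0.34382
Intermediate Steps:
D = -3297653043/17593559354 (D = 6*(-38826/804132 - 26849/(-1575284)) = 6*(-38826*1/804132 - 26849*(-1/1575284)) = 6*(-2157/44674 + 26849/1575284) = 6*(-1099217681/35187118708) = -3297653043/17593559354 ≈ -0.18744)
I(N) = 2/735 (I(N) = 2/(-3 + 738) = 2/735)
X = 17593559354/36392080696943063 (X = 1/(2068489 - 3297653043/17593559354) = 1/(36392080696943063/17593559354) = 17593559354/36392080696943063 ≈ 4.8344e-7)
(E(1590) + X) + I(-1752) = (-551/1590 + 17593559354/36392080696943063) + 2/735 = -20052008490256254853/57863408308139470170 + 2/735 = -324944431638268186147/945102335699611346110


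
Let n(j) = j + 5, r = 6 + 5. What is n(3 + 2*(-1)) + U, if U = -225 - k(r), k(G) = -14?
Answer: -205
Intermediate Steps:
r = 11
n(j) = 5 + j
U = -211 (U = -225 - 1*(-14) = -225 + 14 = -211)
n(3 + 2*(-1)) + U = (5 + (3 + 2*(-1))) - 211 = (5 + (3 - 2)) - 211 = (5 + 1) - 211 = 6 - 211 = -205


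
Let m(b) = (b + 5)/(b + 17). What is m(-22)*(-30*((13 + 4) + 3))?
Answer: -2040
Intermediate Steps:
m(b) = (5 + b)/(17 + b)
m(-22)*(-30*((13 + 4) + 3)) = ((5 - 22)/(17 - 22))*(-30*((13 + 4) + 3)) = (-17/(-5))*(-30*(17 + 3)) = (-⅕*(-17))*(-30*20) = (17/5)*(-600) = -2040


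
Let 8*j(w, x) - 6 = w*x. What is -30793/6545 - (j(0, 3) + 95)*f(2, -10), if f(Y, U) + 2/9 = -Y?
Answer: 1750934/8415 ≈ 208.07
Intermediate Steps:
f(Y, U) = -2/9 - Y
j(w, x) = ¾ + w*x/8 (j(w, x) = ¾ + (w*x)/8 = ¾ + w*x/8)
-30793/6545 - (j(0, 3) + 95)*f(2, -10) = -30793/6545 - ((¾ + (⅛)*0*3) + 95)*(-2/9 - 1*2) = -30793*1/6545 - ((¾ + 0) + 95)*(-2/9 - 2) = -4399/935 - (¾ + 95)*(-20)/9 = -4399/935 - 383*(-20)/(4*9) = -4399/935 - 1*(-1915/9) = -4399/935 + 1915/9 = 1750934/8415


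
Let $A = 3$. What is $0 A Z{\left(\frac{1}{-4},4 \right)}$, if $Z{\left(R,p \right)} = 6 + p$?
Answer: $0$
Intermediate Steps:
$0 A Z{\left(\frac{1}{-4},4 \right)} = 0 \cdot 3 \left(6 + 4\right) = 0 \cdot 10 = 0$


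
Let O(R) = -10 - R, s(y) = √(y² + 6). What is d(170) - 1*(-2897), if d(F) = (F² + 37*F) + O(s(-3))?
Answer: 38077 - √15 ≈ 38073.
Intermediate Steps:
s(y) = √(6 + y²)
d(F) = -10 + F² - √15 + 37*F (d(F) = (F² + 37*F) + (-10 - √(6 + (-3)²)) = (F² + 37*F) + (-10 - √(6 + 9)) = (F² + 37*F) + (-10 - √15) = -10 + F² - √15 + 37*F)
d(170) - 1*(-2897) = (-10 + 170² - √15 + 37*170) - 1*(-2897) = (-10 + 28900 - √15 + 6290) + 2897 = (35180 - √15) + 2897 = 38077 - √15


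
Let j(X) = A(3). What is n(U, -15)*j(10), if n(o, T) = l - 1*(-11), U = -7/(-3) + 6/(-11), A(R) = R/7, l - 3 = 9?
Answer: 69/7 ≈ 9.8571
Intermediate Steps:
l = 12 (l = 3 + 9 = 12)
A(R) = R/7 (A(R) = R*(1/7) = R/7)
j(X) = 3/7 (j(X) = (1/7)*3 = 3/7)
U = 59/33 (U = -7*(-1/3) + 6*(-1/11) = 7/3 - 6/11 = 59/33 ≈ 1.7879)
n(o, T) = 23 (n(o, T) = 12 - 1*(-11) = 12 + 11 = 23)
n(U, -15)*j(10) = 23*(3/7) = 69/7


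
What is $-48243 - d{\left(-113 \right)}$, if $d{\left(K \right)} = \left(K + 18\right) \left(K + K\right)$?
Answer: $-69713$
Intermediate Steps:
$d{\left(K \right)} = 2 K \left(18 + K\right)$ ($d{\left(K \right)} = \left(18 + K\right) 2 K = 2 K \left(18 + K\right)$)
$-48243 - d{\left(-113 \right)} = -48243 - 2 \left(-113\right) \left(18 - 113\right) = -48243 - 2 \left(-113\right) \left(-95\right) = -48243 - 21470 = -69713$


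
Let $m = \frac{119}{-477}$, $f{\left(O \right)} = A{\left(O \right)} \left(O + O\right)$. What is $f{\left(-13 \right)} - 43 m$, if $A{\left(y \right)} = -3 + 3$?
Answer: $\frac{5117}{477} \approx 10.727$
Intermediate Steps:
$A{\left(y \right)} = 0$
$f{\left(O \right)} = 0$ ($f{\left(O \right)} = 0 \left(O + O\right) = 0 \cdot 2 O = 0$)
$m = - \frac{119}{477}$ ($m = 119 \left(- \frac{1}{477}\right) = - \frac{119}{477} \approx -0.24948$)
$f{\left(-13 \right)} - 43 m = 0 - - \frac{5117}{477} = 0 + \frac{5117}{477} = \frac{5117}{477}$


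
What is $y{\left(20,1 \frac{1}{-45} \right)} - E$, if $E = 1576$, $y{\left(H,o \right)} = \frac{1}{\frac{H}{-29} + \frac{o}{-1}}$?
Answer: $- \frac{1374001}{871} \approx -1577.5$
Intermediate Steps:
$y{\left(H,o \right)} = \frac{1}{- o - \frac{H}{29}}$ ($y{\left(H,o \right)} = \frac{1}{H \left(- \frac{1}{29}\right) + o \left(-1\right)} = \frac{1}{- \frac{H}{29} - o} = \frac{1}{- o - \frac{H}{29}}$)
$y{\left(20,1 \frac{1}{-45} \right)} - E = - \frac{29}{20 + 29 \cdot 1 \frac{1}{-45}} - 1576 = - \frac{29}{20 + 29 \cdot 1 \left(- \frac{1}{45}\right)} - 1576 = - \frac{29}{20 + 29 \left(- \frac{1}{45}\right)} - 1576 = - \frac{29}{20 - \frac{29}{45}} - 1576 = - \frac{29}{\frac{871}{45}} - 1576 = \left(-29\right) \frac{45}{871} - 1576 = - \frac{1305}{871} - 1576 = - \frac{1374001}{871}$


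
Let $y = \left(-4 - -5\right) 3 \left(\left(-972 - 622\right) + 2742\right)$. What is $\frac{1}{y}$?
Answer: $\frac{1}{3444} \approx 0.00029036$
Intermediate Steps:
$y = 3444$ ($y = \left(-4 + 5\right) 3 \left(-1594 + 2742\right) = 1 \cdot 3 \cdot 1148 = 3 \cdot 1148 = 3444$)
$\frac{1}{y} = \frac{1}{3444}$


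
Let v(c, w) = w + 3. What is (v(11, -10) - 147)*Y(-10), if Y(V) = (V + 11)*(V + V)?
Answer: 3080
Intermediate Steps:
v(c, w) = 3 + w
Y(V) = 2*V*(11 + V) (Y(V) = (11 + V)*(2*V) = 2*V*(11 + V))
(v(11, -10) - 147)*Y(-10) = ((3 - 10) - 147)*(2*(-10)*(11 - 10)) = (-7 - 147)*(2*(-10)*1) = -154*(-20) = 3080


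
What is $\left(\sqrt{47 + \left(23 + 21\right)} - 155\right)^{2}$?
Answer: $\left(155 - \sqrt{91}\right)^{2} \approx 21159.0$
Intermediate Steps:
$\left(\sqrt{47 + \left(23 + 21\right)} - 155\right)^{2} = \left(\sqrt{47 + 44} - 155\right)^{2} = \left(\sqrt{91} - 155\right)^{2} = \left(-155 + \sqrt{91}\right)^{2}$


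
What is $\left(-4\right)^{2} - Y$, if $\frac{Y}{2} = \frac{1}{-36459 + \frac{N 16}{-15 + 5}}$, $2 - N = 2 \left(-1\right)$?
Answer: $\frac{2917242}{182327} \approx 16.0$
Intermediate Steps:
$N = 4$ ($N = 2 - 2 \left(-1\right) = 2 - -2 = 2 + 2 = 4$)
$Y = - \frac{10}{182327}$ ($Y = \frac{2}{-36459 + \frac{4 \cdot 16}{-15 + 5}} = \frac{2}{-36459 + \frac{64}{-10}} = \frac{2}{-36459 + 64 \left(- \frac{1}{10}\right)} = \frac{2}{-36459 - \frac{32}{5}} = \frac{2}{- \frac{182327}{5}} = 2 \left(- \frac{5}{182327}\right) = - \frac{10}{182327} \approx -5.4847 \cdot 10^{-5}$)
$\left(-4\right)^{2} - Y = \left(-4\right)^{2} - - \frac{10}{182327} = 16 + \frac{10}{182327} = \frac{2917242}{182327}$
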